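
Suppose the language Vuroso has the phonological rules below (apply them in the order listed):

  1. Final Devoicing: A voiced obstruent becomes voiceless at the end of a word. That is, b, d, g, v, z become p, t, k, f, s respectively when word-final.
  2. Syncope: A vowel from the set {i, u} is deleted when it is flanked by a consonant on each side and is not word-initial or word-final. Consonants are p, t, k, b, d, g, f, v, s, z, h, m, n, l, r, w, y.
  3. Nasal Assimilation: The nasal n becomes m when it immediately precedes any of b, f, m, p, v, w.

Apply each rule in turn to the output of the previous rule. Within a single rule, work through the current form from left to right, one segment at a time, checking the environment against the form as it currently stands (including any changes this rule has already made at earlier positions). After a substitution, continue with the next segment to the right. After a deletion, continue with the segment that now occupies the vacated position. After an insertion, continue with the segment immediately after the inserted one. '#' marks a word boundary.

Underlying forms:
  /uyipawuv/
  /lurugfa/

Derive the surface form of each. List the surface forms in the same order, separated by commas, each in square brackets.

[uypawf], [lrgfa]

/uyipawuv/:
  1 Final Devoicing: [uyipawuv] → [uyipawuf]
  2 Syncope: [uyipawuf] → [uypawf]
  3 Nasal Assimilation: no change — [uypawf]
/lurugfa/:
  1 Final Devoicing: no change — [lurugfa]
  2 Syncope: [lurugfa] → [lrgfa]
  3 Nasal Assimilation: no change — [lrgfa]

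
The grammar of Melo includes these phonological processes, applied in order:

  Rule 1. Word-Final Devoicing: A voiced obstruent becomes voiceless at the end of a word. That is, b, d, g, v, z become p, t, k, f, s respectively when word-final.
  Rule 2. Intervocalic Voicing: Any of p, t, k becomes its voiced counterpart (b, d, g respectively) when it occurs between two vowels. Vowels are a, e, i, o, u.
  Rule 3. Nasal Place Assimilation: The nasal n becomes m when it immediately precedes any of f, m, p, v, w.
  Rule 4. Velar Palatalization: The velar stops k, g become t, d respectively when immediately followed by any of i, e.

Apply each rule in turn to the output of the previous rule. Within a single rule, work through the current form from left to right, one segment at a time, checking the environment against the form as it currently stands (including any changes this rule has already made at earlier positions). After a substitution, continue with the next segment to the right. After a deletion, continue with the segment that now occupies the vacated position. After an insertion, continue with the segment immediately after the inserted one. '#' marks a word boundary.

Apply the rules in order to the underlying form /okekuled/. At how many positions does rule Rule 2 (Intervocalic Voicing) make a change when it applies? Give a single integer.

2

Rule 1 Word-Final Devoicing: [okekuled] → [okekulet]
Rule 2 Intervocalic Voicing: [okekulet] → [ogegulet]
Rule 3 Nasal Place Assimilation: no change — [ogegulet]
Rule 4 Velar Palatalization: [ogegulet] → [odegulet]
Rule Rule 2 changed 2 position(s).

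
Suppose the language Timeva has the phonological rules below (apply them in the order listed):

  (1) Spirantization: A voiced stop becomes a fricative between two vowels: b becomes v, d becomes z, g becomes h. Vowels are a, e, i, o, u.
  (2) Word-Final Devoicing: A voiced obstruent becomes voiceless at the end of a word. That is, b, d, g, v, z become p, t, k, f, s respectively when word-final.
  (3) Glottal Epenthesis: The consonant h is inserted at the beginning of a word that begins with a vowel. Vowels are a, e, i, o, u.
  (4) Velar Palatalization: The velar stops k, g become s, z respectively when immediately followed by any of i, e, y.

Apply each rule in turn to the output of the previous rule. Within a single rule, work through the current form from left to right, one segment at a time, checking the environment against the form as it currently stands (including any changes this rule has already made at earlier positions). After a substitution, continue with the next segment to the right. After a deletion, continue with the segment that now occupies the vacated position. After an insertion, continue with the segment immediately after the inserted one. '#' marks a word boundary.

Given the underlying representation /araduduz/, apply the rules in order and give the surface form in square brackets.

(1) Spirantization: [araduduz] → [arazuzuz]
(2) Word-Final Devoicing: [arazuzuz] → [arazuzus]
(3) Glottal Epenthesis: [arazuzus] → [harazuzus]
(4) Velar Palatalization: no change — [harazuzus]

[harazuzus]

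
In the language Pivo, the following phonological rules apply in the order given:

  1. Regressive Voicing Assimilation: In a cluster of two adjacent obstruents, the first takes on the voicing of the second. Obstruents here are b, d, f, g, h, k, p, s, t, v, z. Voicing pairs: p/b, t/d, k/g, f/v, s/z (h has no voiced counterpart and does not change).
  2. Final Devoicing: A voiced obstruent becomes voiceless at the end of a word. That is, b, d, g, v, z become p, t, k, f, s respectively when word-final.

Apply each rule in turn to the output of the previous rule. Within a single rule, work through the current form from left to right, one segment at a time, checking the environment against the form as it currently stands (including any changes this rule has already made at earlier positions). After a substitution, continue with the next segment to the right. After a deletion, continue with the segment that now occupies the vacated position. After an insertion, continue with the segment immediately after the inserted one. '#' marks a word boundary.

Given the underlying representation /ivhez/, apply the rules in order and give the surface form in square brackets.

1 Regressive Voicing Assimilation: [ivhez] → [ifhez]
2 Final Devoicing: [ifhez] → [ifhes]

[ifhes]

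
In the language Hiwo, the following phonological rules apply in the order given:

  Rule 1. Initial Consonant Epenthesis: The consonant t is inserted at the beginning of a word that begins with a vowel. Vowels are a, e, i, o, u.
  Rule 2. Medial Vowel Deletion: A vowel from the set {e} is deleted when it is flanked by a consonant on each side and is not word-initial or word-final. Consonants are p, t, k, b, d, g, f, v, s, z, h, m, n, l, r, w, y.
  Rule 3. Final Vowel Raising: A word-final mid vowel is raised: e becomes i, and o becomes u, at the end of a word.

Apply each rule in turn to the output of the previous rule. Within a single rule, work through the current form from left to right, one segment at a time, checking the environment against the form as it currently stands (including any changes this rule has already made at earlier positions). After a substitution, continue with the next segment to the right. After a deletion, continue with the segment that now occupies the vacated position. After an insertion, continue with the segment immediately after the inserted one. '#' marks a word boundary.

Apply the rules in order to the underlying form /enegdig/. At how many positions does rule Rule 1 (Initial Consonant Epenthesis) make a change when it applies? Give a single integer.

Rule 1 Initial Consonant Epenthesis: [enegdig] → [tenegdig]
Rule 2 Medial Vowel Deletion: [tenegdig] → [tngdig]
Rule 3 Final Vowel Raising: no change — [tngdig]
Rule Rule 1 changed 1 position(s).

1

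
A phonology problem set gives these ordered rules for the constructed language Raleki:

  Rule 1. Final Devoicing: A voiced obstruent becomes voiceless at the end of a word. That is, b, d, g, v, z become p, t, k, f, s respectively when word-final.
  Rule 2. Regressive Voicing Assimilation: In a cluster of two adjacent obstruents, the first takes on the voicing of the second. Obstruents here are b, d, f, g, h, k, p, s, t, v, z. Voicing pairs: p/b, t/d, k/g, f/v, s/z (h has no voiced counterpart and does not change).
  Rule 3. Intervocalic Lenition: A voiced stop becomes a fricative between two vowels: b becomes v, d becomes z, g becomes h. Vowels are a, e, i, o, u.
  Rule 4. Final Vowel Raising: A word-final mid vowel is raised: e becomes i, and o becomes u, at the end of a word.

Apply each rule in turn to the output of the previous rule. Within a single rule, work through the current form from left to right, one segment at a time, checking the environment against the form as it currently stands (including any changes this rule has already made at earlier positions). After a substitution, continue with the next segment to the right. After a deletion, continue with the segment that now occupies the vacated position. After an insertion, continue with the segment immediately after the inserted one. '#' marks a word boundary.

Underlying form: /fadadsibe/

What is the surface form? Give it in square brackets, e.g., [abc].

Rule 1 Final Devoicing: no change — [fadadsibe]
Rule 2 Regressive Voicing Assimilation: [fadadsibe] → [fadatsibe]
Rule 3 Intervocalic Lenition: [fadatsibe] → [fazatsive]
Rule 4 Final Vowel Raising: [fazatsive] → [fazatsivi]

[fazatsivi]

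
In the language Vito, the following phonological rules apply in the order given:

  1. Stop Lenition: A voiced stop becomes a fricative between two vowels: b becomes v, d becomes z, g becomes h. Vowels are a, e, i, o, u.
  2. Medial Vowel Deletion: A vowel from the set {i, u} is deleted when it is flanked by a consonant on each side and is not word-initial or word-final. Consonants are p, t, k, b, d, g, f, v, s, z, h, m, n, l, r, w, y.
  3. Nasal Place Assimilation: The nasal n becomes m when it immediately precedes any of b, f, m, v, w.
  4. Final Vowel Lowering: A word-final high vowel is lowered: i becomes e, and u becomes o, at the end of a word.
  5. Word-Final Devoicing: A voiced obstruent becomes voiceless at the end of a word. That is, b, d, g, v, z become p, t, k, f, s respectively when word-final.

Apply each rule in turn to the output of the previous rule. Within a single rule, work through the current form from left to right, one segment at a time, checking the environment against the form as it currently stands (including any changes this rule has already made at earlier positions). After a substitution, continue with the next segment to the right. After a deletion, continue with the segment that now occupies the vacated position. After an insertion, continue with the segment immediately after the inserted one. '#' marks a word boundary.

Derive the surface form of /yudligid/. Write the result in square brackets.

1 Stop Lenition: [yudligid] → [yudlihid]
2 Medial Vowel Deletion: [yudlihid] → [ydlhd]
3 Nasal Place Assimilation: no change — [ydlhd]
4 Final Vowel Lowering: no change — [ydlhd]
5 Word-Final Devoicing: [ydlhd] → [ydlht]

[ydlht]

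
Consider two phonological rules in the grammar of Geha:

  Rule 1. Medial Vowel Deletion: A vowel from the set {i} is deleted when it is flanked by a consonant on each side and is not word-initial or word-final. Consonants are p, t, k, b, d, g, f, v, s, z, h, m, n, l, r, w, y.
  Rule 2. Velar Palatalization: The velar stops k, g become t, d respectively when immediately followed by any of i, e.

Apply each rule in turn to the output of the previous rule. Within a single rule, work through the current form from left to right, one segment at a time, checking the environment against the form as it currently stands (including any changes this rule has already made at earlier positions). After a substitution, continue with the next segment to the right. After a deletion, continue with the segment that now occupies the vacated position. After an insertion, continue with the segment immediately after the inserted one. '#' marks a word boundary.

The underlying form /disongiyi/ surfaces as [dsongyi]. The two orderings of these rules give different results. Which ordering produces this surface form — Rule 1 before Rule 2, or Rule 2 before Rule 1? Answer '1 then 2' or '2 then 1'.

Order 1 then 2:
  1 Medial Vowel Deletion: [disongiyi] → [dsongyi]
  2 Velar Palatalization: no change — [dsongyi]
  result: [dsongyi]
Order 2 then 1:
  2 Velar Palatalization: [disongiyi] → [disondiyi]
  1 Medial Vowel Deletion: [disondiyi] → [dsondyi]
  result: [dsondyi]

1 then 2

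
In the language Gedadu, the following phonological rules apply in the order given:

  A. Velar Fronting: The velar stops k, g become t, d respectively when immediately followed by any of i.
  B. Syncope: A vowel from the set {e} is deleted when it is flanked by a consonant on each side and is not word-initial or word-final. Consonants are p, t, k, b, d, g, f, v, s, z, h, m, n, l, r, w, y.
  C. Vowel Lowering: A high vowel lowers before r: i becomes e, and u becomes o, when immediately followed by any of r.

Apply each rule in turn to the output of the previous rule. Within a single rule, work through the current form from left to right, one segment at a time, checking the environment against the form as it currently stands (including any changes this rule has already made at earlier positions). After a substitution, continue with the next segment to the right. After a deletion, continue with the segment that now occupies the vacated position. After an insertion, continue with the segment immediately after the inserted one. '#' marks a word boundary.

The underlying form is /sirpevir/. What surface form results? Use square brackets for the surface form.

[serpver]

A Velar Fronting: no change — [sirpevir]
B Syncope: [sirpevir] → [sirpvir]
C Vowel Lowering: [sirpvir] → [serpver]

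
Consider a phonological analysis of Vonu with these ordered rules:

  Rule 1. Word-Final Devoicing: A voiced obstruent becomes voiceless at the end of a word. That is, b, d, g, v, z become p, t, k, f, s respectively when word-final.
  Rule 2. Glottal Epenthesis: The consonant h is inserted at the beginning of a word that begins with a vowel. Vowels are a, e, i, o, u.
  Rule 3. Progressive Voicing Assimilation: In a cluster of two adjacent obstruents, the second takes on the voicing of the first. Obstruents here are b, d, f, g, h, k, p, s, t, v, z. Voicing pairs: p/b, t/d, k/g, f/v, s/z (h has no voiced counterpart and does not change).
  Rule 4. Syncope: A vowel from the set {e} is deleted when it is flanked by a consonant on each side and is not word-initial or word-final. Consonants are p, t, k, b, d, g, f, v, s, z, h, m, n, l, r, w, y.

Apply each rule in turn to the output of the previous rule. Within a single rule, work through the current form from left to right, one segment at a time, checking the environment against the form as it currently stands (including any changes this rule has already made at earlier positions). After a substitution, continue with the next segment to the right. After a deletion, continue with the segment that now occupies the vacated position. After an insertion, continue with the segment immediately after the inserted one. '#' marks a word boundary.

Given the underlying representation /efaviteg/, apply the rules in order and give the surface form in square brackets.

Rule 1 Word-Final Devoicing: [efaviteg] → [efavitek]
Rule 2 Glottal Epenthesis: [efavitek] → [hefavitek]
Rule 3 Progressive Voicing Assimilation: no change — [hefavitek]
Rule 4 Syncope: [hefavitek] → [hfavitk]

[hfavitk]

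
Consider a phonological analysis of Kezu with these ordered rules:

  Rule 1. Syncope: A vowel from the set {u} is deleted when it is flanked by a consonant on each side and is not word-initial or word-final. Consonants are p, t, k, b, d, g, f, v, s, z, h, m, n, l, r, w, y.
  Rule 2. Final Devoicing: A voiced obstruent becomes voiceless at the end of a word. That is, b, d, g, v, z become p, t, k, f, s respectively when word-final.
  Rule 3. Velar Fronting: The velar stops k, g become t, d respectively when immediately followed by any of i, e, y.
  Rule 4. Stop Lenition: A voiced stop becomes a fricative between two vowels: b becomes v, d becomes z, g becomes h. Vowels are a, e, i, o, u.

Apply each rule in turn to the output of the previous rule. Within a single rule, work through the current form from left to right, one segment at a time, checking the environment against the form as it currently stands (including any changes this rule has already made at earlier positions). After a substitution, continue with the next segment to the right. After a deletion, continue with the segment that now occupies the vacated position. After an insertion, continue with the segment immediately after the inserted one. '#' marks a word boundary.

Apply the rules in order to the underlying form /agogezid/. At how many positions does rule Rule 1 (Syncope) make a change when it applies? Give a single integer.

Rule 1 Syncope: no change — [agogezid]
Rule 2 Final Devoicing: [agogezid] → [agogezit]
Rule 3 Velar Fronting: [agogezit] → [agodezit]
Rule 4 Stop Lenition: [agodezit] → [ahozezit]
Rule Rule 1 changed 0 position(s).

0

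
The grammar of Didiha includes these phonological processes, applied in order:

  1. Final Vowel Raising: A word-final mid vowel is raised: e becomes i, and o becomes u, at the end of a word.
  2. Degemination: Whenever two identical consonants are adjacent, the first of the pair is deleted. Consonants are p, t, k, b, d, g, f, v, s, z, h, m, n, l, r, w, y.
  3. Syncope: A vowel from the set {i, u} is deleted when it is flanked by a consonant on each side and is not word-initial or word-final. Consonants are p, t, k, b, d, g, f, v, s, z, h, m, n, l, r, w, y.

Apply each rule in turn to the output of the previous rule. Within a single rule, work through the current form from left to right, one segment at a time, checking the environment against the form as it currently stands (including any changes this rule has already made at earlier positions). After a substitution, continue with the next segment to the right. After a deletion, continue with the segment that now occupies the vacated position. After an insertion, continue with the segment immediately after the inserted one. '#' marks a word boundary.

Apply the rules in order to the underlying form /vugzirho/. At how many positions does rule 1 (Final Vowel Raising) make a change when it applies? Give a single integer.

1 Final Vowel Raising: [vugzirho] → [vugzirhu]
2 Degemination: no change — [vugzirhu]
3 Syncope: [vugzirhu] → [vgzrhu]
Rule 1 changed 1 position(s).

1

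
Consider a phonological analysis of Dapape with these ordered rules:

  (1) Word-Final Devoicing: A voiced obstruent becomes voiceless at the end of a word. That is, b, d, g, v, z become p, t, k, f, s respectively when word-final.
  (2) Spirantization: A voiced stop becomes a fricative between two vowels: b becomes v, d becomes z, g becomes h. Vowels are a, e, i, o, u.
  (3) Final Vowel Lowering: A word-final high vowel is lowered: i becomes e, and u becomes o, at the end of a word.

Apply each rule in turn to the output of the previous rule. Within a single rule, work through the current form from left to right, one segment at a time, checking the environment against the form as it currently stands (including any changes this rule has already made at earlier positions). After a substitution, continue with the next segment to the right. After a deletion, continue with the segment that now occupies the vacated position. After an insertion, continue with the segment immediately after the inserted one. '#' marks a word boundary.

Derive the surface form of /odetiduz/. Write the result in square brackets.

(1) Word-Final Devoicing: [odetiduz] → [odetidus]
(2) Spirantization: [odetidus] → [ozetizus]
(3) Final Vowel Lowering: no change — [ozetizus]

[ozetizus]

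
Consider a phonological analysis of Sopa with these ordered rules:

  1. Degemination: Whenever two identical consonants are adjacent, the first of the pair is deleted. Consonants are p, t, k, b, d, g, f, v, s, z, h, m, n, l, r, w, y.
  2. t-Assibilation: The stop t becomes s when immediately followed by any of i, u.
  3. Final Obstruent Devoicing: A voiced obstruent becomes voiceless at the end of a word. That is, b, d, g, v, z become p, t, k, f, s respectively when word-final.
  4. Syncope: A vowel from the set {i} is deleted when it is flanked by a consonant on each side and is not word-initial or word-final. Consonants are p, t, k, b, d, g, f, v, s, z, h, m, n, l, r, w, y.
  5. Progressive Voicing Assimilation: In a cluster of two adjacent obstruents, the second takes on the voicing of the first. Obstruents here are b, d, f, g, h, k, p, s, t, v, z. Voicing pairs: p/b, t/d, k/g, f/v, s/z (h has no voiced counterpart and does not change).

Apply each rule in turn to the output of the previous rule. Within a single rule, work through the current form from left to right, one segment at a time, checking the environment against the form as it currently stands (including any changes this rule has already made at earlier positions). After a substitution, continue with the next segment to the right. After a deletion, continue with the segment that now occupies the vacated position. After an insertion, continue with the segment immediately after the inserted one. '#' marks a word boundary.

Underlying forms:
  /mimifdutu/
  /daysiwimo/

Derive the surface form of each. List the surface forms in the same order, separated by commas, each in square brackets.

/mimifdutu/:
  1 Degemination: no change — [mimifdutu]
  2 t-Assibilation: [mimifdutu] → [mimifdusu]
  3 Final Obstruent Devoicing: no change — [mimifdusu]
  4 Syncope: [mimifdusu] → [mmfdusu]
  5 Progressive Voicing Assimilation: [mmfdusu] → [mmftusu]
/daysiwimo/:
  1 Degemination: no change — [daysiwimo]
  2 t-Assibilation: no change — [daysiwimo]
  3 Final Obstruent Devoicing: no change — [daysiwimo]
  4 Syncope: [daysiwimo] → [dayswmo]
  5 Progressive Voicing Assimilation: no change — [dayswmo]

[mmftusu], [dayswmo]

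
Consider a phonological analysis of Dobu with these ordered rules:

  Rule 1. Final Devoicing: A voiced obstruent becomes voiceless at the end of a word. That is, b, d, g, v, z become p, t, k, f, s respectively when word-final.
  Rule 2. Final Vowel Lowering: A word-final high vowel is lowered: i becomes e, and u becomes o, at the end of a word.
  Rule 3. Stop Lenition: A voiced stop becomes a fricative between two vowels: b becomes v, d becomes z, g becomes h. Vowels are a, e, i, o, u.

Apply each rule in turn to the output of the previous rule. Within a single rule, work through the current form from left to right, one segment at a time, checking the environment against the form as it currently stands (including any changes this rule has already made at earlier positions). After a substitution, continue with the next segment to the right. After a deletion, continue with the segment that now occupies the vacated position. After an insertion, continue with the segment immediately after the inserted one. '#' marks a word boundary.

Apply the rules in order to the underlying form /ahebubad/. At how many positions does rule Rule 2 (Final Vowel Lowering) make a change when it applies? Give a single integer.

Rule 1 Final Devoicing: [ahebubad] → [ahebubat]
Rule 2 Final Vowel Lowering: no change — [ahebubat]
Rule 3 Stop Lenition: [ahebubat] → [ahevuvat]
Rule Rule 2 changed 0 position(s).

0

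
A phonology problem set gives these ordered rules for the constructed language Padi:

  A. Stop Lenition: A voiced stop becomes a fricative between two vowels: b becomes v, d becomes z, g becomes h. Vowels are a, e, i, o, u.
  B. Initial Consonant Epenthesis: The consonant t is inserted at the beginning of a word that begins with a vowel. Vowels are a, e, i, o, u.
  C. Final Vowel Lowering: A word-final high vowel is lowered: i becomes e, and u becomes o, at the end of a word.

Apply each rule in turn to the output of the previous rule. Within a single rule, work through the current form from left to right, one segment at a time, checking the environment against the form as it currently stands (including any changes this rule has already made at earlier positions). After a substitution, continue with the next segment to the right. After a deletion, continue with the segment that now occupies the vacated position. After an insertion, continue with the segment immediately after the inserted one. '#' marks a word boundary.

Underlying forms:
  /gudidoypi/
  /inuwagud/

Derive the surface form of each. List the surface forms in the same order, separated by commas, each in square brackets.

[guzizoype], [tinuwahud]

/gudidoypi/:
  A Stop Lenition: [gudidoypi] → [guzizoypi]
  B Initial Consonant Epenthesis: no change — [guzizoypi]
  C Final Vowel Lowering: [guzizoypi] → [guzizoype]
/inuwagud/:
  A Stop Lenition: [inuwagud] → [inuwahud]
  B Initial Consonant Epenthesis: [inuwahud] → [tinuwahud]
  C Final Vowel Lowering: no change — [tinuwahud]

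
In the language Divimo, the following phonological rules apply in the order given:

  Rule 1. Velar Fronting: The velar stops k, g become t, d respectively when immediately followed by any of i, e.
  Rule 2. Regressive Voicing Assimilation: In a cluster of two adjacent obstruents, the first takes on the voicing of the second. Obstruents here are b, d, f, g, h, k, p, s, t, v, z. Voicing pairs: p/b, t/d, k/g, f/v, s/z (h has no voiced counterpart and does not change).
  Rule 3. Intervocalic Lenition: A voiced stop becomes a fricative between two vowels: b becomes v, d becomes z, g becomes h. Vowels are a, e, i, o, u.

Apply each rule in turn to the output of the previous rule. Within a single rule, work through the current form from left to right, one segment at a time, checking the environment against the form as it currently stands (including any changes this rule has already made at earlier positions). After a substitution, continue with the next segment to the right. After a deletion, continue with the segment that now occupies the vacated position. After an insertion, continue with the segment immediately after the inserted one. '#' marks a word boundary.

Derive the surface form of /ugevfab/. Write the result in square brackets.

[uzeffab]

Rule 1 Velar Fronting: [ugevfab] → [udevfab]
Rule 2 Regressive Voicing Assimilation: [udevfab] → [udeffab]
Rule 3 Intervocalic Lenition: [udeffab] → [uzeffab]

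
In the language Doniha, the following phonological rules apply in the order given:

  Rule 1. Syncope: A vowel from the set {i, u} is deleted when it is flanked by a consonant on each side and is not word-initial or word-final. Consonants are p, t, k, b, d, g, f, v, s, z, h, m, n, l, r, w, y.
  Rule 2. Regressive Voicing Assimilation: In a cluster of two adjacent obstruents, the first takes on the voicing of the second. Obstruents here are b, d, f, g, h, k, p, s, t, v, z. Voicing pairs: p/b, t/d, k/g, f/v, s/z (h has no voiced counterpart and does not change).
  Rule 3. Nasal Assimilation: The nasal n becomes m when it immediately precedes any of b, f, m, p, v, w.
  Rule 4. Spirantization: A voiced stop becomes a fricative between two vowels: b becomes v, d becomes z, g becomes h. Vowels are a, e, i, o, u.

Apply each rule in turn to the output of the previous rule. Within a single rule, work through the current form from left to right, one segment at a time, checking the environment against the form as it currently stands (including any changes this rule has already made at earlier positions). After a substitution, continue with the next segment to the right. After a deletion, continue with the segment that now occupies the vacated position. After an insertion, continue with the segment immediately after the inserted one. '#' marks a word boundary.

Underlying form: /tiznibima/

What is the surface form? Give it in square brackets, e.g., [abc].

Rule 1 Syncope: [tiznibima] → [tznbma]
Rule 2 Regressive Voicing Assimilation: [tznbma] → [dznbma]
Rule 3 Nasal Assimilation: [dznbma] → [dzmbma]
Rule 4 Spirantization: no change — [dzmbma]

[dzmbma]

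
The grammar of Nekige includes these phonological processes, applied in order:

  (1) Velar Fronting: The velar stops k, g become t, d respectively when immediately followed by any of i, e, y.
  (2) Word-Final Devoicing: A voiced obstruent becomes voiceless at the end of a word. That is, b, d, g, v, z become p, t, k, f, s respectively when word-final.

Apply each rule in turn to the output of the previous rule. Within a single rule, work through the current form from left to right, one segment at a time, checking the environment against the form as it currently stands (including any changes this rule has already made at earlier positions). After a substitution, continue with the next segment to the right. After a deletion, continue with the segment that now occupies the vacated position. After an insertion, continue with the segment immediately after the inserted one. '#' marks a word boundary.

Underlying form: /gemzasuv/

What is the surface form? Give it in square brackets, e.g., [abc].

(1) Velar Fronting: [gemzasuv] → [demzasuv]
(2) Word-Final Devoicing: [demzasuv] → [demzasuf]

[demzasuf]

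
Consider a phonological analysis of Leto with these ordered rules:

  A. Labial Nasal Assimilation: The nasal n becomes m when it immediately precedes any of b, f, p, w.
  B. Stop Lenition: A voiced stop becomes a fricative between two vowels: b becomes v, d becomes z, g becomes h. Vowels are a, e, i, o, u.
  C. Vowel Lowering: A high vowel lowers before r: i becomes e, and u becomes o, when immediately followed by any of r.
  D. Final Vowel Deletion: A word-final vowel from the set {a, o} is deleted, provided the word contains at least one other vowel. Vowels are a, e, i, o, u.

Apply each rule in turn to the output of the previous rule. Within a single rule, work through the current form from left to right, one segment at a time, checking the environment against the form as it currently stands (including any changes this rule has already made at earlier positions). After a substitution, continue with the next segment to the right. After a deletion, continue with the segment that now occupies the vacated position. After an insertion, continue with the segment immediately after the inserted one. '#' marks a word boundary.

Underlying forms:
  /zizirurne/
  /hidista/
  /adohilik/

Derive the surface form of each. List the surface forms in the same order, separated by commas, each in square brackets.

/zizirurne/:
  A Labial Nasal Assimilation: no change — [zizirurne]
  B Stop Lenition: no change — [zizirurne]
  C Vowel Lowering: [zizirurne] → [zizerorne]
  D Final Vowel Deletion: no change — [zizerorne]
/hidista/:
  A Labial Nasal Assimilation: no change — [hidista]
  B Stop Lenition: [hidista] → [hizista]
  C Vowel Lowering: no change — [hizista]
  D Final Vowel Deletion: [hizista] → [hizist]
/adohilik/:
  A Labial Nasal Assimilation: no change — [adohilik]
  B Stop Lenition: [adohilik] → [azohilik]
  C Vowel Lowering: no change — [azohilik]
  D Final Vowel Deletion: no change — [azohilik]

[zizerorne], [hizist], [azohilik]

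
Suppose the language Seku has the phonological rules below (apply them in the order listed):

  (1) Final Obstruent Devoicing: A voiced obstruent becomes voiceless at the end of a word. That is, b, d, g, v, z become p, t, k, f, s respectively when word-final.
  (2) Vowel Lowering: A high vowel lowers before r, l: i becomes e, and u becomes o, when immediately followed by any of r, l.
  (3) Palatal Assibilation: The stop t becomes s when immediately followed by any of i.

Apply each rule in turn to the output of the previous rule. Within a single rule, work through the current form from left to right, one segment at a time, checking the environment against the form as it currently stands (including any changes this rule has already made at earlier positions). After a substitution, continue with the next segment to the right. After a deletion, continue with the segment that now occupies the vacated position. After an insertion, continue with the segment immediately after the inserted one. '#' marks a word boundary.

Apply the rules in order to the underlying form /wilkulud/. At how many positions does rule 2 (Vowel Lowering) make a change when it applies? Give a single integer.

(1) Final Obstruent Devoicing: [wilkulud] → [wilkulut]
(2) Vowel Lowering: [wilkulut] → [welkolut]
(3) Palatal Assibilation: no change — [welkolut]
Rule 2 changed 2 position(s).

2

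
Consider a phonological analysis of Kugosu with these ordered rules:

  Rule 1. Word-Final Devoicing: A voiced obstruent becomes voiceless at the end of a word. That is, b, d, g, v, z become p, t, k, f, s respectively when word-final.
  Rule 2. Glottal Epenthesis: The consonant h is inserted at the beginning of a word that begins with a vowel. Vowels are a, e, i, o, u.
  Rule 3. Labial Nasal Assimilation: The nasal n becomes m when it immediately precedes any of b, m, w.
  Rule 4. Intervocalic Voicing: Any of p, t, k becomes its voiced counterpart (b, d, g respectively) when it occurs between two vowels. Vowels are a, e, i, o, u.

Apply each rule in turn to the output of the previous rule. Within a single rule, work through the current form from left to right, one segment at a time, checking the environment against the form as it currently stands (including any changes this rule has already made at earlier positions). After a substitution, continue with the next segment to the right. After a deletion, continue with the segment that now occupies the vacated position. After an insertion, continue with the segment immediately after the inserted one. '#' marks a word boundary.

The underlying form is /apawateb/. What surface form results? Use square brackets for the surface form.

Rule 1 Word-Final Devoicing: [apawateb] → [apawatep]
Rule 2 Glottal Epenthesis: [apawatep] → [hapawatep]
Rule 3 Labial Nasal Assimilation: no change — [hapawatep]
Rule 4 Intervocalic Voicing: [hapawatep] → [habawadep]

[habawadep]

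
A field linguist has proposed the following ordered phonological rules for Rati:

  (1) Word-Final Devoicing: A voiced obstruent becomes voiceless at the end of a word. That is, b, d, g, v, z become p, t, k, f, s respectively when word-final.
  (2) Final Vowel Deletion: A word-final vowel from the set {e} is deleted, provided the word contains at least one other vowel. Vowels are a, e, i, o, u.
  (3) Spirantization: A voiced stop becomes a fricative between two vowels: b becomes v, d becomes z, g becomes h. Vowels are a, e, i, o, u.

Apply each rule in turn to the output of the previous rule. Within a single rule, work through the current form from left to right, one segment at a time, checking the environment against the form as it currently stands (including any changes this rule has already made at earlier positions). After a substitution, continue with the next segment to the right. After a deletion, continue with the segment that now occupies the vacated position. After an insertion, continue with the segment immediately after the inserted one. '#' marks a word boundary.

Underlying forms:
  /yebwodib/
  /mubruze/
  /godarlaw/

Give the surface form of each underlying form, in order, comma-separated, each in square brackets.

/yebwodib/:
  (1) Word-Final Devoicing: [yebwodib] → [yebwodip]
  (2) Final Vowel Deletion: no change — [yebwodip]
  (3) Spirantization: [yebwodip] → [yebwozip]
/mubruze/:
  (1) Word-Final Devoicing: no change — [mubruze]
  (2) Final Vowel Deletion: [mubruze] → [mubruz]
  (3) Spirantization: no change — [mubruz]
/godarlaw/:
  (1) Word-Final Devoicing: no change — [godarlaw]
  (2) Final Vowel Deletion: no change — [godarlaw]
  (3) Spirantization: [godarlaw] → [gozarlaw]

[yebwozip], [mubruz], [gozarlaw]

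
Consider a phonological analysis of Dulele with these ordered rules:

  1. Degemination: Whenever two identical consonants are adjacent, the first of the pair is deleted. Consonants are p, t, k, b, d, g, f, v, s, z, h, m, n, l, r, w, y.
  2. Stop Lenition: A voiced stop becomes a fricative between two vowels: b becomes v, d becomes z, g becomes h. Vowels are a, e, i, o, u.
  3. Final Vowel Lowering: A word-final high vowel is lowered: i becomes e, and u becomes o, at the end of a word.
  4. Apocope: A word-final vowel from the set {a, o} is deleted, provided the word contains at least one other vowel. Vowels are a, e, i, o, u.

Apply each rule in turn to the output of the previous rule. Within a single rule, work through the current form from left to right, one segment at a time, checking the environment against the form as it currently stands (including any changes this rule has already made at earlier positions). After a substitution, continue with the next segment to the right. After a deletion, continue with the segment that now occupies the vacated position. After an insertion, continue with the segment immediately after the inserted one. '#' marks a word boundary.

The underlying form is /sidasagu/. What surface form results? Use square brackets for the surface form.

[sizasah]

1 Degemination: no change — [sidasagu]
2 Stop Lenition: [sidasagu] → [sizasahu]
3 Final Vowel Lowering: [sizasahu] → [sizasaho]
4 Apocope: [sizasaho] → [sizasah]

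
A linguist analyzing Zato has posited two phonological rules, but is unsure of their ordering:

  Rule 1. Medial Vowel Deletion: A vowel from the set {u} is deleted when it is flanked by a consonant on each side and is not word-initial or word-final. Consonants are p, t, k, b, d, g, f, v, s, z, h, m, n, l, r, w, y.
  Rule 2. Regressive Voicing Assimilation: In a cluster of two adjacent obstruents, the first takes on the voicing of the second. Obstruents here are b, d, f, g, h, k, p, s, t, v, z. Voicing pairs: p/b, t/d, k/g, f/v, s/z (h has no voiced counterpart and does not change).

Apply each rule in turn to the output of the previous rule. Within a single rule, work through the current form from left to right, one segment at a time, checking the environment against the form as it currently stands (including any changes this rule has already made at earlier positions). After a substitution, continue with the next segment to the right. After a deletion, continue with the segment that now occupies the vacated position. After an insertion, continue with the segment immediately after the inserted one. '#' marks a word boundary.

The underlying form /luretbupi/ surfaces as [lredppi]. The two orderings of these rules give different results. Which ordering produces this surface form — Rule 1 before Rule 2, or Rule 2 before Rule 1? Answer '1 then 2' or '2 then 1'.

1 then 2

Order 1 then 2:
  1 Medial Vowel Deletion: [luretbupi] → [lretbpi]
  2 Regressive Voicing Assimilation: [lretbpi] → [lredppi]
  result: [lredppi]
Order 2 then 1:
  2 Regressive Voicing Assimilation: [luretbupi] → [luredbupi]
  1 Medial Vowel Deletion: [luredbupi] → [lredbpi]
  result: [lredbpi]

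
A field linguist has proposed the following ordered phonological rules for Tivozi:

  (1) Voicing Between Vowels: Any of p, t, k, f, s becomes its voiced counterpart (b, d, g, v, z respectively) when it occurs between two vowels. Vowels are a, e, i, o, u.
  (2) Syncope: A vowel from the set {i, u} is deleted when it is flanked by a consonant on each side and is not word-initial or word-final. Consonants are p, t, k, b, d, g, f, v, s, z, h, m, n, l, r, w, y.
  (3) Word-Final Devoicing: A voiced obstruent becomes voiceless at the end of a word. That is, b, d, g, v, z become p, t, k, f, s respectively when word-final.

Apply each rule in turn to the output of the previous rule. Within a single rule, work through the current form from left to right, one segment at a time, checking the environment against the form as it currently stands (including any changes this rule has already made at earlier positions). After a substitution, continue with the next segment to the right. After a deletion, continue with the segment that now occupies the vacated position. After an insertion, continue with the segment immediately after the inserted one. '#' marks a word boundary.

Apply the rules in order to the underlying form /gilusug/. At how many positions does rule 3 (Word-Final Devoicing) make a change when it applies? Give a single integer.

(1) Voicing Between Vowels: [gilusug] → [giluzug]
(2) Syncope: [giluzug] → [glzg]
(3) Word-Final Devoicing: [glzg] → [glzk]
Rule 3 changed 1 position(s).

1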